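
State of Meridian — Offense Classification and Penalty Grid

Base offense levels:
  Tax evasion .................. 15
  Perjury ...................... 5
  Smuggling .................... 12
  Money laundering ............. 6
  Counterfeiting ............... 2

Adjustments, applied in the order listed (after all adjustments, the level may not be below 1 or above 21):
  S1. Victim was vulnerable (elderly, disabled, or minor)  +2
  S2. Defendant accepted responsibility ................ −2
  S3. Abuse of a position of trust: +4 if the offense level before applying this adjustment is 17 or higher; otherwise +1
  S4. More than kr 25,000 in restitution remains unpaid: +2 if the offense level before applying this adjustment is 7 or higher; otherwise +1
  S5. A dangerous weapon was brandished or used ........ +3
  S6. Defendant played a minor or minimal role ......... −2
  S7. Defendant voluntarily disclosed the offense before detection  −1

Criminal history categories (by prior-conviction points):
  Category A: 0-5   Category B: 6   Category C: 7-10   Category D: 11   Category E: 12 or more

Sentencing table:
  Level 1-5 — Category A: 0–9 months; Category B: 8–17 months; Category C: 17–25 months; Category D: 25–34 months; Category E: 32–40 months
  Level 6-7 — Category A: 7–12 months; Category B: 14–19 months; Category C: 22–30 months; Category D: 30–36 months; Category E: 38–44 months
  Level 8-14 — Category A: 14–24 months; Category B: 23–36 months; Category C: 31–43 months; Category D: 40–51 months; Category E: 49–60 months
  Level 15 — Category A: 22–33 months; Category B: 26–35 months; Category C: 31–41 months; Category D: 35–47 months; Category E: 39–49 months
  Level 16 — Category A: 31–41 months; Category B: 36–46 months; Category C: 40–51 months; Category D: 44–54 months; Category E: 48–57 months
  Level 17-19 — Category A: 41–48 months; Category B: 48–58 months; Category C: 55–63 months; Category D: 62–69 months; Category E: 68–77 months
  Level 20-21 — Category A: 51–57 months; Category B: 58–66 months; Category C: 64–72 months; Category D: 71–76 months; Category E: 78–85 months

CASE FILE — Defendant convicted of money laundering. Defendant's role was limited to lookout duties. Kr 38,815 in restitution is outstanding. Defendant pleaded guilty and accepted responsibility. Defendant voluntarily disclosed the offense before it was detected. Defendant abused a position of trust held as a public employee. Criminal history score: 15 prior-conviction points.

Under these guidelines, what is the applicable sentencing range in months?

32-40 months

Base offense level for money laundering: 6.
S2 applies: 6 − 2 = 4.
S3 applies (level before this adjustment is 4 < 17, so +1): 4 + 1 = 5.
S4 applies (level before this adjustment is 5 < 7, so +1): 5 + 1 = 6.
S5 does not apply.
S6 applies: 6 − 2 = 4.
S7 applies: 4 − 1 = 3.
Final offense level: 3.
Criminal history: 15 prior points → Category E (12+).
Level 3 falls in the 1-5 band.
Grid: Level 1-5 × Category E = 32-40 months.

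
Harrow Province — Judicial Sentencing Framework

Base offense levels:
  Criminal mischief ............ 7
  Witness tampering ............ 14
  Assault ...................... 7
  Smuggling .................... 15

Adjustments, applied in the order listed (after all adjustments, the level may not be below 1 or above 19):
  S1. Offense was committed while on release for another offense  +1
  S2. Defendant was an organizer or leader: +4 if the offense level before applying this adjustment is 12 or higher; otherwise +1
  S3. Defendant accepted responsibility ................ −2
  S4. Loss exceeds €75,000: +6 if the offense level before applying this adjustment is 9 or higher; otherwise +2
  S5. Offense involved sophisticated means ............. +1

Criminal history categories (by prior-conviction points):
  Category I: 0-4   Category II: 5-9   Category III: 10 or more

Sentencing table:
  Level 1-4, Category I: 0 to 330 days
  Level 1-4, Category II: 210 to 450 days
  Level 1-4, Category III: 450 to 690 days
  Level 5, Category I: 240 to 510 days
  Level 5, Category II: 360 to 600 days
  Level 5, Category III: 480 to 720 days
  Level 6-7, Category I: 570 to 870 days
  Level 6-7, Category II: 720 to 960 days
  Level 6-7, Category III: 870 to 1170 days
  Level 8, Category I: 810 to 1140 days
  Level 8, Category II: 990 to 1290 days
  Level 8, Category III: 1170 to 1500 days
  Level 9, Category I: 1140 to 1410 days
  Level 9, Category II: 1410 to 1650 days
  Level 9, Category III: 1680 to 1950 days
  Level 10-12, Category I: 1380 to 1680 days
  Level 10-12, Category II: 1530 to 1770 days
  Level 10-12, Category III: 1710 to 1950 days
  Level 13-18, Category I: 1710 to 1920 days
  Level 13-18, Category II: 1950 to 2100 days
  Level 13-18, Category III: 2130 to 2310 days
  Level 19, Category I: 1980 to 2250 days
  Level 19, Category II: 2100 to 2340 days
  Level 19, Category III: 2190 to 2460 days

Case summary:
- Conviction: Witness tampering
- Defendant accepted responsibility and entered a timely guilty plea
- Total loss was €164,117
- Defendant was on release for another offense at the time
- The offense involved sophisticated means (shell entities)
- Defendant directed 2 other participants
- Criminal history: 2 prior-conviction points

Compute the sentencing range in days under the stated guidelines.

1980-2250 days

Base offense level for witness tampering: 14.
S1 applies: 14 + 1 = 15.
S2 applies (level before this adjustment is 15 ≥ 12, so +4): 15 + 4 = 19.
S3 applies: 19 − 2 = 17.
S4 applies (level before this adjustment is 17 ≥ 9, so +6): 17 + 6 = 23.
S5 applies: 23 + 1 = 24.
Level 24 exceeds the maximum of 19; capped at 19.
Final offense level: 19.
Criminal history: 2 prior points → Category I (0-4).
Level 19 falls in the 19 band.
Grid: Level 19 × Category I = 1980-2250 days.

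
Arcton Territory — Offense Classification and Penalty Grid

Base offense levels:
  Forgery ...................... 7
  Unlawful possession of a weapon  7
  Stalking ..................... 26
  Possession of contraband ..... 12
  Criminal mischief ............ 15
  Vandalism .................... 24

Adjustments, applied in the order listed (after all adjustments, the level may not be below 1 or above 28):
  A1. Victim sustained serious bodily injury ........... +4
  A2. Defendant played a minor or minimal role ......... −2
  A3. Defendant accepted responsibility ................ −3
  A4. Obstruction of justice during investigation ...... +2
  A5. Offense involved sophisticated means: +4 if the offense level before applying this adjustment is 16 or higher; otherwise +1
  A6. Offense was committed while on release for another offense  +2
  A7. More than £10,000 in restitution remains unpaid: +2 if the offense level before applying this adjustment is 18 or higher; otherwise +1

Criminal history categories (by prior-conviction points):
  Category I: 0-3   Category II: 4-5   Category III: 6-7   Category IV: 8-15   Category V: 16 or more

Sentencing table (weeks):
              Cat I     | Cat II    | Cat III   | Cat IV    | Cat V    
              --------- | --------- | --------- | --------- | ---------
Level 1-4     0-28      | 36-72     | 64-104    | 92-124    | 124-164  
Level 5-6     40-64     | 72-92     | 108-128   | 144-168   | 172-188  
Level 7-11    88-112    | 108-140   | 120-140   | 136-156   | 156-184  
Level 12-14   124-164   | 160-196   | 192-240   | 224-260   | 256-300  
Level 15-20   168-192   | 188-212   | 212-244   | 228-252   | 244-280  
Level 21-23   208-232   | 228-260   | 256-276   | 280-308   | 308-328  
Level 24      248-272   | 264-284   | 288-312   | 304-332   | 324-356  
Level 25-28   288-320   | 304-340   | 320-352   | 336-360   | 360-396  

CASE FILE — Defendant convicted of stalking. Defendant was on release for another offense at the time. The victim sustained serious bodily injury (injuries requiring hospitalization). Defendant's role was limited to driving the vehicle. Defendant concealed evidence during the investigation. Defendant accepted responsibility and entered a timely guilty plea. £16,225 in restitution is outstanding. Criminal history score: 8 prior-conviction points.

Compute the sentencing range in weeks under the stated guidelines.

336-360 weeks

Base offense level for stalking: 26.
A1 applies: 26 + 4 = 30.
A2 applies: 30 − 2 = 28.
A3 applies: 28 − 3 = 25.
A4 applies: 25 + 2 = 27.
A5 does not apply.
A6 applies: 27 + 2 = 29.
A7 applies (level before this adjustment is 29 ≥ 18, so +2): 29 + 2 = 31.
Level 31 exceeds the maximum of 28; capped at 28.
Final offense level: 28.
Criminal history: 8 prior points → Category IV (8-15).
Level 28 falls in the 25-28 band.
Grid: Level 25-28 × Category IV = 336-360 weeks.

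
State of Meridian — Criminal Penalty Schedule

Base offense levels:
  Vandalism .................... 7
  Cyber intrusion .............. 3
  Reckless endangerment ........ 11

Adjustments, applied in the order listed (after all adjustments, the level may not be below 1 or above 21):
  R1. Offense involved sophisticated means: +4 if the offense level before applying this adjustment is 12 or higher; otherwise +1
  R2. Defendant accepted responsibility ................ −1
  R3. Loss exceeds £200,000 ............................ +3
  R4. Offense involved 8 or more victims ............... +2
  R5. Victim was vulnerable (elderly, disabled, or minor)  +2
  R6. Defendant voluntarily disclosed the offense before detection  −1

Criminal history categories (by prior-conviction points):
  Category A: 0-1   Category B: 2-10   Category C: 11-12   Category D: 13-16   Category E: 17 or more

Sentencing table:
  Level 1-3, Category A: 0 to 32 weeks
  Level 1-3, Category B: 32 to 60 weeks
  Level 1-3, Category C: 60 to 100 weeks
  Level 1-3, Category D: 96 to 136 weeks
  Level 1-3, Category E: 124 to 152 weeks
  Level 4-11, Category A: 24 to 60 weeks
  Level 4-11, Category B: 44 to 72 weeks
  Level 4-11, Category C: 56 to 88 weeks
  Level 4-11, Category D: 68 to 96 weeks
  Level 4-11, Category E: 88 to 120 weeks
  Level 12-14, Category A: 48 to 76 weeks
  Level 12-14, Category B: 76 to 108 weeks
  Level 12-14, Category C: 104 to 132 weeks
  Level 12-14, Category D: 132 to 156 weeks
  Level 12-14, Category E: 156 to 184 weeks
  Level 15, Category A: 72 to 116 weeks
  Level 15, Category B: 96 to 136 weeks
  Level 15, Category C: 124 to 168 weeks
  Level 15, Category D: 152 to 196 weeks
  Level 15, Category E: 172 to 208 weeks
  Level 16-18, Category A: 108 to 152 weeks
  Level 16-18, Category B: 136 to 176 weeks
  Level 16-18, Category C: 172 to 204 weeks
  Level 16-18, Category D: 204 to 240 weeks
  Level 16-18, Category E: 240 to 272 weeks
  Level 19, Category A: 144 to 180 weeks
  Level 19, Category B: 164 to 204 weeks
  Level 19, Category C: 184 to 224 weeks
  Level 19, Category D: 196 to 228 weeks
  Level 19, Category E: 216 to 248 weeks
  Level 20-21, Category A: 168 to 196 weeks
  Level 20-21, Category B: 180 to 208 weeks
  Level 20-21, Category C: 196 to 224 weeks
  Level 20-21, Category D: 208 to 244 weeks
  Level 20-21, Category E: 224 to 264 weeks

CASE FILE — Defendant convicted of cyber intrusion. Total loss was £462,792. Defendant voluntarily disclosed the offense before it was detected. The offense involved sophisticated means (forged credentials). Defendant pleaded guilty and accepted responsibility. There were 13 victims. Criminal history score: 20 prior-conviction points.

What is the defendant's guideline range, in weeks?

Base offense level for cyber intrusion: 3.
R1 applies (level before this adjustment is 3 < 12, so +1): 3 + 1 = 4.
R2 applies: 4 − 1 = 3.
R3 applies: 3 + 3 = 6.
R4 applies: 6 + 2 = 8.
R5 does not apply.
R6 applies: 8 − 1 = 7.
Final offense level: 7.
Criminal history: 20 prior points → Category E (17+).
Level 7 falls in the 4-11 band.
Grid: Level 4-11 × Category E = 88-120 weeks.

88-120 weeks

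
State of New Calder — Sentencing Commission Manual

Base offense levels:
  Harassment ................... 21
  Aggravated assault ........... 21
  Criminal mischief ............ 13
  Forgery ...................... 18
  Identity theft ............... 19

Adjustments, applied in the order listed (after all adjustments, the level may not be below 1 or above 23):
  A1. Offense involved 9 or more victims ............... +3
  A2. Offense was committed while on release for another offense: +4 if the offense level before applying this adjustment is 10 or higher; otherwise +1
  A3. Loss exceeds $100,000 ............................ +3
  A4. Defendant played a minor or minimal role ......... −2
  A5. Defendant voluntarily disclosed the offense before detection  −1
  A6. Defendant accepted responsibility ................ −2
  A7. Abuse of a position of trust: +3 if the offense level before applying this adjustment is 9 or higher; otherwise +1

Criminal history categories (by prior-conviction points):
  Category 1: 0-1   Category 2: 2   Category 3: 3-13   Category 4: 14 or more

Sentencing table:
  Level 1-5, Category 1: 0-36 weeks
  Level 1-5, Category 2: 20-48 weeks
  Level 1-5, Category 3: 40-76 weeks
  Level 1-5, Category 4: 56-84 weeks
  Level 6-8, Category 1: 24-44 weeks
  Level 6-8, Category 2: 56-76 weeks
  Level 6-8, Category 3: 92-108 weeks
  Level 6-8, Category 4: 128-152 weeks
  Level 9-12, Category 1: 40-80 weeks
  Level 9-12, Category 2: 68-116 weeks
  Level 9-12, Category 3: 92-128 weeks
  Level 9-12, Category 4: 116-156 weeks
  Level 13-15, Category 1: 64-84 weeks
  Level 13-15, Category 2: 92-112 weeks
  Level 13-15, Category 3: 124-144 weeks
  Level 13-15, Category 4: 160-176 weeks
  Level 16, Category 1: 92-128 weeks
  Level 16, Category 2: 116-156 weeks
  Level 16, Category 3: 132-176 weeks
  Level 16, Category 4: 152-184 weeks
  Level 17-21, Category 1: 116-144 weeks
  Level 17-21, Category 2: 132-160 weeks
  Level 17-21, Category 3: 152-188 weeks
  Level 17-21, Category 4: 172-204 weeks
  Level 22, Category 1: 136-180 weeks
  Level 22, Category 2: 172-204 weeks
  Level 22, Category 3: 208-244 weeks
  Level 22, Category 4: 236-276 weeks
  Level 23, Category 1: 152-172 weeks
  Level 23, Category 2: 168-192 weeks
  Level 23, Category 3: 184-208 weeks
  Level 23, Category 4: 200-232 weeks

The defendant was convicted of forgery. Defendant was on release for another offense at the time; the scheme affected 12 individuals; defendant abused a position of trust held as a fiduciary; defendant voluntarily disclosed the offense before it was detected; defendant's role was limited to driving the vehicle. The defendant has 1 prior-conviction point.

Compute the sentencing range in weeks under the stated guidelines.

152-172 weeks

Base offense level for forgery: 18.
A1 applies: 18 + 3 = 21.
A2 applies (level before this adjustment is 21 ≥ 10, so +4): 21 + 4 = 25.
A3 does not apply.
A4 applies: 25 − 2 = 23.
A5 applies: 23 − 1 = 22.
A6 does not apply.
A7 applies (level before this adjustment is 22 ≥ 9, so +3): 22 + 3 = 25.
Level 25 exceeds the maximum of 23; capped at 23.
Final offense level: 23.
Criminal history: 1 prior point → Category 1 (0-1).
Level 23 falls in the 23 band.
Grid: Level 23 × Category 1 = 152-172 weeks.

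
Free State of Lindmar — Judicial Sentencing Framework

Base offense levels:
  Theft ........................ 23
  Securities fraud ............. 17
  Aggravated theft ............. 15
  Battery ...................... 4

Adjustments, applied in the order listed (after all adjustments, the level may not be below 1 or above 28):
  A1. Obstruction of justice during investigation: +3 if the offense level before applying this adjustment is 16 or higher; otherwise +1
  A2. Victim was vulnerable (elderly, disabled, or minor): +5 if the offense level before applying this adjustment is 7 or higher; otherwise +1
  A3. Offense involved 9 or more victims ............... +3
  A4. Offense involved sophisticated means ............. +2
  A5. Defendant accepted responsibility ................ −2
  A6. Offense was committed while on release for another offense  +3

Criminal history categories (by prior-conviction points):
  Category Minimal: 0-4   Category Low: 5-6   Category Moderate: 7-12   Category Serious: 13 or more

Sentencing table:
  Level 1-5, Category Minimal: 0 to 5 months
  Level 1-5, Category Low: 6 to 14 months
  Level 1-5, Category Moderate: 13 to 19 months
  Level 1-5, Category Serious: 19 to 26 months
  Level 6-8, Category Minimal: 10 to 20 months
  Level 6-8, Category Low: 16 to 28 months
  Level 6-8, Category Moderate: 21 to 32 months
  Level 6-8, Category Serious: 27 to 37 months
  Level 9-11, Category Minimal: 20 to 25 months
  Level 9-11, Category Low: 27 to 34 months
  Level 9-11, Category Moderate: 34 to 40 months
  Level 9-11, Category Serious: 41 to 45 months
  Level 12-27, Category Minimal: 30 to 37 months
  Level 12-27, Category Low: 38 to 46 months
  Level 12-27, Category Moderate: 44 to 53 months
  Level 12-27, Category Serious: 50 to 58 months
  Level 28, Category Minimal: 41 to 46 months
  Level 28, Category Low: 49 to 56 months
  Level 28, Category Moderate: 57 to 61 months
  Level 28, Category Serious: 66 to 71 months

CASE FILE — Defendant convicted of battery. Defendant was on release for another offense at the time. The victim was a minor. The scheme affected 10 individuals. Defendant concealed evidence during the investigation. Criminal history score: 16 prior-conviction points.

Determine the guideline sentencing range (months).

50-58 months

Base offense level for battery: 4.
A1 applies (level before this adjustment is 4 < 16, so +1): 4 + 1 = 5.
A2 applies (level before this adjustment is 5 < 7, so +1): 5 + 1 = 6.
A3 applies: 6 + 3 = 9.
A4 does not apply.
A5 does not apply.
A6 applies: 9 + 3 = 12.
Final offense level: 12.
Criminal history: 16 prior points → Category Serious (13+).
Level 12 falls in the 12-27 band.
Grid: Level 12-27 × Category Serious = 50-58 months.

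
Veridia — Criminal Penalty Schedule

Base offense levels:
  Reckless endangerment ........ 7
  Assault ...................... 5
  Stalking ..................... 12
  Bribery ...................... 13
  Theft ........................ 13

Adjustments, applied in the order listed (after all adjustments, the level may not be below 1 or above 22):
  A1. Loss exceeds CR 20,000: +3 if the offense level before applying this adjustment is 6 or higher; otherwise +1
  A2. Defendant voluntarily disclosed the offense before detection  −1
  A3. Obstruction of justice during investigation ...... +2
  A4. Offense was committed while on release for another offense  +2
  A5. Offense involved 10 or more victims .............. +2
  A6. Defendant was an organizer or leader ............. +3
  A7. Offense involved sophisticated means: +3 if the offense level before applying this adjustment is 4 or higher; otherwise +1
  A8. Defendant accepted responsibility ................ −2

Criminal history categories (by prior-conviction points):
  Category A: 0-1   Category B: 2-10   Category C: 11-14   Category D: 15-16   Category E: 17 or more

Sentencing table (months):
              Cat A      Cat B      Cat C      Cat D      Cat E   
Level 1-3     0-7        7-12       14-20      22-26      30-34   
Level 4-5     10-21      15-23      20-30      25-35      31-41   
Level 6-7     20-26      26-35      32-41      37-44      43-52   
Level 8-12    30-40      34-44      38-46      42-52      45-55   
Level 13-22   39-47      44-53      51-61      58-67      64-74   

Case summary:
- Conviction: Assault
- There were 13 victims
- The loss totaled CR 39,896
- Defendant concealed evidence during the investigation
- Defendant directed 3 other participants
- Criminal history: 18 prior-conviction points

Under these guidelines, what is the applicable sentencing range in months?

64-74 months

Base offense level for assault: 5.
A1 applies (level before this adjustment is 5 < 6, so +1): 5 + 1 = 6.
A2 does not apply.
A3 applies: 6 + 2 = 8.
A4 does not apply.
A5 applies: 8 + 2 = 10.
A6 applies: 10 + 3 = 13.
A8 does not apply.
Final offense level: 13.
Criminal history: 18 prior points → Category E (17+).
Level 13 falls in the 13-22 band.
Grid: Level 13-22 × Category E = 64-74 months.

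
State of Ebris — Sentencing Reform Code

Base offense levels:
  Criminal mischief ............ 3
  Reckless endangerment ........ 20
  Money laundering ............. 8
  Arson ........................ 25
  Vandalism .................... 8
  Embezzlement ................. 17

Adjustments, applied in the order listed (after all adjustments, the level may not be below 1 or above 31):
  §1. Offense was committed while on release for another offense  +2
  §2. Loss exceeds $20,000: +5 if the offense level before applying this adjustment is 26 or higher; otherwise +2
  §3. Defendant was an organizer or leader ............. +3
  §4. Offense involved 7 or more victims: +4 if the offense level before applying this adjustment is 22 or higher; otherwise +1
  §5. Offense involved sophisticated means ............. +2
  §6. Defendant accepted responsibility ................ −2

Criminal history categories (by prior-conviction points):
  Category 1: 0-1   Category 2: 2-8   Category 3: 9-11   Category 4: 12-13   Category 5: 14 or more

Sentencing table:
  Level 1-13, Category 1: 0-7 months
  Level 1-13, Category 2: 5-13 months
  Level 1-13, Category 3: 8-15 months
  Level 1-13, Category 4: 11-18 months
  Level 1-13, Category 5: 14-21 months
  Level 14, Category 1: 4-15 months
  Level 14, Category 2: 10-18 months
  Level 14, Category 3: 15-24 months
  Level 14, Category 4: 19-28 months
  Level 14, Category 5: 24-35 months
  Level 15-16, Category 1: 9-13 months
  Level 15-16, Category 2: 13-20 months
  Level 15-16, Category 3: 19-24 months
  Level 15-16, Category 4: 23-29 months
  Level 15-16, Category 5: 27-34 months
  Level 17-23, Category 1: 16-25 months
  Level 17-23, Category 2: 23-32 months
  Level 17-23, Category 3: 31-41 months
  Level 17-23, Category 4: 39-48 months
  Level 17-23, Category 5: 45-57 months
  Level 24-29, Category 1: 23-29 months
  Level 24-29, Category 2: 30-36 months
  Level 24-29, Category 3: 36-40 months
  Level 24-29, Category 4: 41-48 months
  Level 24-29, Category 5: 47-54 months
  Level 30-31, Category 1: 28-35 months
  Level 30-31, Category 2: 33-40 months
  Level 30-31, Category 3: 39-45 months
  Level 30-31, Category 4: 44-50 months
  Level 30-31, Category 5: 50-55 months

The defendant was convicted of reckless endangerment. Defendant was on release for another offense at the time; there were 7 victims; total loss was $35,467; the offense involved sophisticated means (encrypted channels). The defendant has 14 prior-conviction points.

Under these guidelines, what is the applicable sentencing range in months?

50-55 months

Base offense level for reckless endangerment: 20.
§1 applies: 20 + 2 = 22.
§2 applies (level before this adjustment is 22 < 26, so +2): 22 + 2 = 24.
§3 does not apply.
§4 applies (level before this adjustment is 24 ≥ 22, so +4): 24 + 4 = 28.
§5 applies: 28 + 2 = 30.
§6 does not apply.
Final offense level: 30.
Criminal history: 14 prior points → Category 5 (14+).
Level 30 falls in the 30-31 band.
Grid: Level 30-31 × Category 5 = 50-55 months.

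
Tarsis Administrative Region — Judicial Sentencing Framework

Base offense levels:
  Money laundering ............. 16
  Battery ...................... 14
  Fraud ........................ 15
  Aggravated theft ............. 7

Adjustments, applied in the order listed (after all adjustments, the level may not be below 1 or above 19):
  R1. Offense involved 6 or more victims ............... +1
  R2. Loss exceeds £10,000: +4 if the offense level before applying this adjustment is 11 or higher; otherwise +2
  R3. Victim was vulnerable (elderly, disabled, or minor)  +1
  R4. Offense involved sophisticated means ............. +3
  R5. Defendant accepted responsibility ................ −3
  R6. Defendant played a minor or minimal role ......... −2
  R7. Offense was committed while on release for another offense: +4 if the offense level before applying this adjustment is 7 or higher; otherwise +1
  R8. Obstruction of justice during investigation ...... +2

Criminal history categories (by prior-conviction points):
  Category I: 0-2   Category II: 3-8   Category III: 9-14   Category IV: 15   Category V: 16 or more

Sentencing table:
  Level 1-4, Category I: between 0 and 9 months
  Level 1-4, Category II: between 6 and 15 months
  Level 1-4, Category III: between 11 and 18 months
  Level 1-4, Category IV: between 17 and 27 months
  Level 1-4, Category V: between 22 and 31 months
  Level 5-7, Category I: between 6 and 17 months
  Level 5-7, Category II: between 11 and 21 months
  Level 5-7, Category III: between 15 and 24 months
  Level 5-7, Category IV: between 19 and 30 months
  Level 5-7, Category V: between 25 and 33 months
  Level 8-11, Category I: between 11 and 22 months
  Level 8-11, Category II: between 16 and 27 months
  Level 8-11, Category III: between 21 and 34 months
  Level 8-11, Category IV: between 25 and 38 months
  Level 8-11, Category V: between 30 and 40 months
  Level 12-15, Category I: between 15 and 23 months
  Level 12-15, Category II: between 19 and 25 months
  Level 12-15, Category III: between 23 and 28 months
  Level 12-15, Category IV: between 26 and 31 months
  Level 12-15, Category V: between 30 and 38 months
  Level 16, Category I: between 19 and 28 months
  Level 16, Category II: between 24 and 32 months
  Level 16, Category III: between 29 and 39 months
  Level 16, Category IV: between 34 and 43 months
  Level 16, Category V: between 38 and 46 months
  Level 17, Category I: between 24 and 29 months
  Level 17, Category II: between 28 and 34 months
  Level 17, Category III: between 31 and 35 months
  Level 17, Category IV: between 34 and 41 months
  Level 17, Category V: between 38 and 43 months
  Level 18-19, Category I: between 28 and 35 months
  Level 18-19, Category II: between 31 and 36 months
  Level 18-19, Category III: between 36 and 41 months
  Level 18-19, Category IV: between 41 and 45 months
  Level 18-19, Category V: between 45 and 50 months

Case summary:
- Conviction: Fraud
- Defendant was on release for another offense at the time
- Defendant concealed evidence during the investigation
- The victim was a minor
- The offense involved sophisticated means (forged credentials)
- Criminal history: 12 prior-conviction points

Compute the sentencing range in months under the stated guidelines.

Base offense level for fraud: 15.
R3 applies: 15 + 1 = 16.
R4 applies: 16 + 3 = 19.
R5 does not apply.
R7 applies (level before this adjustment is 19 ≥ 7, so +4): 19 + 4 = 23.
R8 applies: 23 + 2 = 25.
Level 25 exceeds the maximum of 19; capped at 19.
Final offense level: 19.
Criminal history: 12 prior points → Category III (9-14).
Level 19 falls in the 18-19 band.
Grid: Level 18-19 × Category III = 36-41 months.

36-41 months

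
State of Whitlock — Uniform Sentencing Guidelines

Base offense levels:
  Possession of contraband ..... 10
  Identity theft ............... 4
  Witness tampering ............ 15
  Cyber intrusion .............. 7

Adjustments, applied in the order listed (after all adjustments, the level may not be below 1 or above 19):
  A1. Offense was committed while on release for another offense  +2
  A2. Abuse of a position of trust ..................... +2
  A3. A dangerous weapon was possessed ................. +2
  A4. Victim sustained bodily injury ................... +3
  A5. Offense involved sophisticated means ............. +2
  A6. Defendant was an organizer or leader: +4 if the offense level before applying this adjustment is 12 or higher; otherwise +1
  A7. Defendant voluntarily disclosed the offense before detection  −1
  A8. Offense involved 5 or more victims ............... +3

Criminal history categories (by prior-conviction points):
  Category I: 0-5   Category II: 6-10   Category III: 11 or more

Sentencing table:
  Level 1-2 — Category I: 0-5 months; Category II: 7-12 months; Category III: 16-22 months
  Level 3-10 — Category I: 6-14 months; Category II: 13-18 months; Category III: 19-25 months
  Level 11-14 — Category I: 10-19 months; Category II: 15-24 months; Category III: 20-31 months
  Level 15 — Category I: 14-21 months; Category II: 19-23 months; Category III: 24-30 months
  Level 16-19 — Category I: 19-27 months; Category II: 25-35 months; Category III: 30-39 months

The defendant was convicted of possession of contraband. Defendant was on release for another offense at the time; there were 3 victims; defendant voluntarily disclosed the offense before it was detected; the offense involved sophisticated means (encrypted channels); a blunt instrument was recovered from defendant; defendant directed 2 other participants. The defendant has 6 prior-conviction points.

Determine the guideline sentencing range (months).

25-35 months

Base offense level for possession of contraband: 10.
A1 applies: 10 + 2 = 12.
A2 does not apply.
A3 applies: 12 + 2 = 14.
A4 does not apply.
A5 applies: 14 + 2 = 16.
A6 applies (level before this adjustment is 16 ≥ 12, so +4): 16 + 4 = 20.
A7 applies: 20 − 1 = 19.
Final offense level: 19.
Criminal history: 6 prior points → Category II (6-10).
Level 19 falls in the 16-19 band.
Grid: Level 16-19 × Category II = 25-35 months.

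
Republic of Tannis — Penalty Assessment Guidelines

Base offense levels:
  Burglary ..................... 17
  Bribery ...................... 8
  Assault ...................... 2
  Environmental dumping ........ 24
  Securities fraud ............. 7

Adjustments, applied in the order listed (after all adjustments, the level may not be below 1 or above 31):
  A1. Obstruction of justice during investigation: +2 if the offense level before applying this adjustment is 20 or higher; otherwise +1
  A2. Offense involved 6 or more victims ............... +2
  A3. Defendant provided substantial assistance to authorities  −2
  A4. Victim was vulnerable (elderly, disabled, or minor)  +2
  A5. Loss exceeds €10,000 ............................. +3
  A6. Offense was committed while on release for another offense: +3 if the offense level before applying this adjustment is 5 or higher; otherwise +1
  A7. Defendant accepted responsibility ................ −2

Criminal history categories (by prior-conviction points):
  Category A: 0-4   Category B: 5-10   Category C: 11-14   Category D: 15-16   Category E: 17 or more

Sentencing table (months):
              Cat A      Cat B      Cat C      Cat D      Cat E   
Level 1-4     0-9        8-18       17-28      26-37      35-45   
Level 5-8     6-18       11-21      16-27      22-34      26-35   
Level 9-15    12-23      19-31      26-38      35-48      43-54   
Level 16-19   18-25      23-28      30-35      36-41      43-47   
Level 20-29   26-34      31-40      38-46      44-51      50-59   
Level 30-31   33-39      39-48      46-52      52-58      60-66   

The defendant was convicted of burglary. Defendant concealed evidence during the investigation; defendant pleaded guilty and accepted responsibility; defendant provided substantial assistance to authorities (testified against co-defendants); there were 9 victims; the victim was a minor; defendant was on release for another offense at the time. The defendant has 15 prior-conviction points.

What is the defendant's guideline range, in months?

Base offense level for burglary: 17.
A1 applies (level before this adjustment is 17 < 20, so +1): 17 + 1 = 18.
A2 applies: 18 + 2 = 20.
A3 applies: 20 − 2 = 18.
A4 applies: 18 + 2 = 20.
A6 applies (level before this adjustment is 20 ≥ 5, so +3): 20 + 3 = 23.
A7 applies: 23 − 2 = 21.
Final offense level: 21.
Criminal history: 15 prior points → Category D (15-16).
Level 21 falls in the 20-29 band.
Grid: Level 20-29 × Category D = 44-51 months.

44-51 months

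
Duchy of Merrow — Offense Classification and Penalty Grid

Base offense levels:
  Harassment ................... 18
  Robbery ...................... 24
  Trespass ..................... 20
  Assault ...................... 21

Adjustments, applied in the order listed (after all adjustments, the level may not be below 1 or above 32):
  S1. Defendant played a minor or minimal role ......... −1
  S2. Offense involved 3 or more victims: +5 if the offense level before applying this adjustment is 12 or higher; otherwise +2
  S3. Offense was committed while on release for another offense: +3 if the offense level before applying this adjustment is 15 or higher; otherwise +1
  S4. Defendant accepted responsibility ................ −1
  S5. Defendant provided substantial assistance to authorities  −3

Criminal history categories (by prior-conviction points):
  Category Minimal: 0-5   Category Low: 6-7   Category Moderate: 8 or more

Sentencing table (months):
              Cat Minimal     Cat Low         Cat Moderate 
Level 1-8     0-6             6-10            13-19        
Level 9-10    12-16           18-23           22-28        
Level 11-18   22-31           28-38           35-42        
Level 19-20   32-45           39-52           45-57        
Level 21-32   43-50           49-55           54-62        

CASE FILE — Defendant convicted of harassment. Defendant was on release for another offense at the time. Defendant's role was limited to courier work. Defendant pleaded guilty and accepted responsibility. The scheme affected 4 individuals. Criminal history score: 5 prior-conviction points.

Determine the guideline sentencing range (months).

Base offense level for harassment: 18.
S1 applies: 18 − 1 = 17.
S2 applies (level before this adjustment is 17 ≥ 12, so +5): 17 + 5 = 22.
S3 applies (level before this adjustment is 22 ≥ 15, so +3): 22 + 3 = 25.
S4 applies: 25 − 1 = 24.
Final offense level: 24.
Criminal history: 5 prior points → Category Minimal (0-5).
Level 24 falls in the 21-32 band.
Grid: Level 21-32 × Category Minimal = 43-50 months.

43-50 months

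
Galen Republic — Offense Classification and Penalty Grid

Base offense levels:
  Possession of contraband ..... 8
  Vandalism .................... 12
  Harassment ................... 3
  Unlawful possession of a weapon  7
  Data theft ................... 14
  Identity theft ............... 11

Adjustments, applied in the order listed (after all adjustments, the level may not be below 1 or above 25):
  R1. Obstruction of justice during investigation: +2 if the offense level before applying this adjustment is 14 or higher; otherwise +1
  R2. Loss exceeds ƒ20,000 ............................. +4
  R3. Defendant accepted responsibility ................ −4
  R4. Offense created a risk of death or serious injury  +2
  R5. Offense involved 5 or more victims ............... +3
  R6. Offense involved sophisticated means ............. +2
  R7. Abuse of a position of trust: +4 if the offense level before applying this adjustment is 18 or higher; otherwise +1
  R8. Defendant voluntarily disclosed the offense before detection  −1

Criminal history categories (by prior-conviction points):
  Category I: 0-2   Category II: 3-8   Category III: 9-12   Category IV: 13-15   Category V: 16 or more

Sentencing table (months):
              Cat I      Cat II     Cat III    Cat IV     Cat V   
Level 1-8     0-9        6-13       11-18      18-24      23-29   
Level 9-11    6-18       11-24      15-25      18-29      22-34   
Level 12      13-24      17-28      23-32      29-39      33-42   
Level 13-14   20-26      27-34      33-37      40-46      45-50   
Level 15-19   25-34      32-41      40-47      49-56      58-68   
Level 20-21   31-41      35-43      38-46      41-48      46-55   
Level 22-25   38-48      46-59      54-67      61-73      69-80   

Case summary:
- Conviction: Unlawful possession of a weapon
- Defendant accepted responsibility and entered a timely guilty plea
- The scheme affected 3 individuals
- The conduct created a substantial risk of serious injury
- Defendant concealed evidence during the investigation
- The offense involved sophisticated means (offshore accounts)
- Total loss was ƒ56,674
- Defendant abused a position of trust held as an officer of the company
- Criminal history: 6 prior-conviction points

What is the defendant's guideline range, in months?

27-34 months

Base offense level for unlawful possession of a weapon: 7.
R1 applies (level before this adjustment is 7 < 14, so +1): 7 + 1 = 8.
R2 applies: 8 + 4 = 12.
R3 applies: 12 − 4 = 8.
R4 applies: 8 + 2 = 10.
R6 applies: 10 + 2 = 12.
R7 applies (level before this adjustment is 12 < 18, so +1): 12 + 1 = 13.
R8 does not apply.
Final offense level: 13.
Criminal history: 6 prior points → Category II (3-8).
Level 13 falls in the 13-14 band.
Grid: Level 13-14 × Category II = 27-34 months.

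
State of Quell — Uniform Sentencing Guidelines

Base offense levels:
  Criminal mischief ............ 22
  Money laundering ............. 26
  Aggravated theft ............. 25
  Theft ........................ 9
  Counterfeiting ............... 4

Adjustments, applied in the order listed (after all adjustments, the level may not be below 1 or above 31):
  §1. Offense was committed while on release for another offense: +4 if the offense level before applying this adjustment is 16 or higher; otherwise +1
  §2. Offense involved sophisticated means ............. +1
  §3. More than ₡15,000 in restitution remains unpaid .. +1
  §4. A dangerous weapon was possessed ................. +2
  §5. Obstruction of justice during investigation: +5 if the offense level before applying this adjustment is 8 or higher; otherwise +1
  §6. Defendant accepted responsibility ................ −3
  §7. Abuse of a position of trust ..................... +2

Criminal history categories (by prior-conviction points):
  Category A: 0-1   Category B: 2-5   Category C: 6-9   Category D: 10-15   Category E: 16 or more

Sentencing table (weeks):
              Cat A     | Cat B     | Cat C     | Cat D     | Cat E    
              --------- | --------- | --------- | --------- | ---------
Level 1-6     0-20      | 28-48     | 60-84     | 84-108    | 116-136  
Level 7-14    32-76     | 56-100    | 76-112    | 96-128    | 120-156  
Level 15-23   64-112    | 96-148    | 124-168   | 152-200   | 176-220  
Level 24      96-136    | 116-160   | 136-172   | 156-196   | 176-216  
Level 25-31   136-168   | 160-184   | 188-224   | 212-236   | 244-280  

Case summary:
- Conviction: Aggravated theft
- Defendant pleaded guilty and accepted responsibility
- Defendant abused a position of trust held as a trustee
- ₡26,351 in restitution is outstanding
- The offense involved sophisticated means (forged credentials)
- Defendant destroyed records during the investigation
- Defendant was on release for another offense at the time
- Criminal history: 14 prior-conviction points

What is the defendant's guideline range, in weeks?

212-236 weeks

Base offense level for aggravated theft: 25.
§1 applies (level before this adjustment is 25 ≥ 16, so +4): 25 + 4 = 29.
§2 applies: 29 + 1 = 30.
§3 applies: 30 + 1 = 31.
§4 does not apply.
§5 applies (level before this adjustment is 31 ≥ 8, so +5): 31 + 5 = 36.
§6 applies: 36 − 3 = 33.
§7 applies: 33 + 2 = 35.
Level 35 exceeds the maximum of 31; capped at 31.
Final offense level: 31.
Criminal history: 14 prior points → Category D (10-15).
Level 31 falls in the 25-31 band.
Grid: Level 25-31 × Category D = 212-236 weeks.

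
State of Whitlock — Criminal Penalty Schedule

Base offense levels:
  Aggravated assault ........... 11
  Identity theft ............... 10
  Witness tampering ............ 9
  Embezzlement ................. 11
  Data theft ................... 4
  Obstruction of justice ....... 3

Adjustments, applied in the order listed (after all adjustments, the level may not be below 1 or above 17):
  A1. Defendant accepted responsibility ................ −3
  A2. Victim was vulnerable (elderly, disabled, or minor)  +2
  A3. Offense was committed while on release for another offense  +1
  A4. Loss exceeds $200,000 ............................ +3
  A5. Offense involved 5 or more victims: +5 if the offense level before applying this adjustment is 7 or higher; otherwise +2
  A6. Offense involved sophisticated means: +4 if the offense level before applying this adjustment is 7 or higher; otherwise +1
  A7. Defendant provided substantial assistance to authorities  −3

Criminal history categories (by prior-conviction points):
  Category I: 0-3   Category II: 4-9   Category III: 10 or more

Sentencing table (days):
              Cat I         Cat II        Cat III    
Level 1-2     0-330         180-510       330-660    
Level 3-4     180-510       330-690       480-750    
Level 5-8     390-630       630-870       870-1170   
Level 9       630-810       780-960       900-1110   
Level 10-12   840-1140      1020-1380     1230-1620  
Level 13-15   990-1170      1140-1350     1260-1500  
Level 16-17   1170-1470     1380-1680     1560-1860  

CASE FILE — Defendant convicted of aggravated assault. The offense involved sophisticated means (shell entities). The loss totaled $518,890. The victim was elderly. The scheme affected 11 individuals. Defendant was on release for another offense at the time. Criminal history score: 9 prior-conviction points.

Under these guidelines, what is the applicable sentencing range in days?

Base offense level for aggravated assault: 11.
A2 applies: 11 + 2 = 13.
A3 applies: 13 + 1 = 14.
A4 applies: 14 + 3 = 17.
A5 applies (level before this adjustment is 17 ≥ 7, so +5): 17 + 5 = 22.
A6 applies (level before this adjustment is 22 ≥ 7, so +4): 22 + 4 = 26.
A7 does not apply.
Level 26 exceeds the maximum of 17; capped at 17.
Final offense level: 17.
Criminal history: 9 prior points → Category II (4-9).
Level 17 falls in the 16-17 band.
Grid: Level 16-17 × Category II = 1380-1680 days.

1380-1680 days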